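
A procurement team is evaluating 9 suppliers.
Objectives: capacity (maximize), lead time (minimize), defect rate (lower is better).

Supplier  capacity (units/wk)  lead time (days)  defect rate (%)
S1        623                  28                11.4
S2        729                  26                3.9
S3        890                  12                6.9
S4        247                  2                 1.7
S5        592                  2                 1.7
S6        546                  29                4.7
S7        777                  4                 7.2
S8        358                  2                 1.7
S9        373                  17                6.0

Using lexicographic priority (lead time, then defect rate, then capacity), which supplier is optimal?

First minimize lead time: best is 2, kept {S4, S5, S8}.
Then minimize defect rate: best is 1.7, kept {S4, S5, S8}.
Then maximize capacity: best is 592, kept {S5}.

S5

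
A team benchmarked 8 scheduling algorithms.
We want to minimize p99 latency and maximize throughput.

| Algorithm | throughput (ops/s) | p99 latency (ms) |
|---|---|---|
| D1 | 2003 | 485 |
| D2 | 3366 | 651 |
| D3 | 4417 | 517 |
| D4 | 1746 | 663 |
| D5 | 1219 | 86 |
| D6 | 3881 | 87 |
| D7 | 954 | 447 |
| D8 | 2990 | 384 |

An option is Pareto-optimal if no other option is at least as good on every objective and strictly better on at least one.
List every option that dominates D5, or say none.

D1: worse on p99 latency (485 vs 86).
D2: worse on p99 latency (651 vs 86).
D3: worse on p99 latency (517 vs 86).
D4: worse on p99 latency (663 vs 86).
D6: worse on p99 latency (87 vs 86).
D7: worse on throughput (954 vs 1219).
D8: worse on p99 latency (384 vs 86).
No option dominates D5.

none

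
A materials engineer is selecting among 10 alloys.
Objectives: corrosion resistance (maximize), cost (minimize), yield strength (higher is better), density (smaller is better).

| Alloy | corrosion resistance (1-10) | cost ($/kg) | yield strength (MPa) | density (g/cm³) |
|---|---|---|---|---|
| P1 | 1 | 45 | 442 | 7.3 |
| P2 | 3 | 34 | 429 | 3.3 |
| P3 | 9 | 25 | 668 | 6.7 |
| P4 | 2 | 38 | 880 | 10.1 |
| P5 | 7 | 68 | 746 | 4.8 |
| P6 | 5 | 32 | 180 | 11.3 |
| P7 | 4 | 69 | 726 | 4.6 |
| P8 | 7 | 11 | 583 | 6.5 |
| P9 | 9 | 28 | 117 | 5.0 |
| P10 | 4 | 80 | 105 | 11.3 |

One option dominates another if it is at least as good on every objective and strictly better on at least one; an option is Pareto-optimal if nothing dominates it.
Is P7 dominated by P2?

P2 vs P7: P2 is worse on corrosion resistance (3 vs 4), so it does not dominate P7.

No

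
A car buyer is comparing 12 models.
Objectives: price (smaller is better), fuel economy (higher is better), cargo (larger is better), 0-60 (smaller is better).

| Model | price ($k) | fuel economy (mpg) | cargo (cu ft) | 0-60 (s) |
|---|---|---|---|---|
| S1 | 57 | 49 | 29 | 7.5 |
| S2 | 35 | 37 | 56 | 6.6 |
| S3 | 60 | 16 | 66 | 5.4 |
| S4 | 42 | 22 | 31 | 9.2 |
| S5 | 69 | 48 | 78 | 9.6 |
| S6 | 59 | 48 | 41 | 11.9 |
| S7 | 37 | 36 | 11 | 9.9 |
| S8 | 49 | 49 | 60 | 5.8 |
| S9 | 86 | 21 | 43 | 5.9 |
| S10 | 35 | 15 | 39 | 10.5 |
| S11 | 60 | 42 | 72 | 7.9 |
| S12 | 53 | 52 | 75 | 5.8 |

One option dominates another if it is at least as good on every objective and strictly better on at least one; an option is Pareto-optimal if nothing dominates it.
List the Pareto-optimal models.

S1: dominated by S8 (price 49≤57, fuel economy 49≥49, cargo 60≥29, 0-60 5.8≤7.5).
S2: not dominated.
S3: not dominated (best 0-60).
S4: dominated by S2 (price 35≤42, fuel economy 37≥22, cargo 56≥31, 0-60 6.6≤9.2).
S5: not dominated (best cargo).
S6: dominated by S8 (price 49≤59, fuel economy 49≥48, cargo 60≥41, 0-60 5.8≤11.9).
S7: dominated by S2 (price 35≤37, fuel economy 37≥36, cargo 56≥11, 0-60 6.6≤9.9).
S8: not dominated.
S9: dominated by S8 (price 49≤86, fuel economy 49≥21, cargo 60≥43, 0-60 5.8≤5.9).
S10: dominated by S2 (price 35≤35, fuel economy 37≥15, cargo 56≥39, 0-60 6.6≤10.5).
S11: dominated by S12 (price 53≤60, fuel economy 52≥42, cargo 75≥72, 0-60 5.8≤7.9).
S12: not dominated (best fuel economy).

S2, S3, S5, S8, S12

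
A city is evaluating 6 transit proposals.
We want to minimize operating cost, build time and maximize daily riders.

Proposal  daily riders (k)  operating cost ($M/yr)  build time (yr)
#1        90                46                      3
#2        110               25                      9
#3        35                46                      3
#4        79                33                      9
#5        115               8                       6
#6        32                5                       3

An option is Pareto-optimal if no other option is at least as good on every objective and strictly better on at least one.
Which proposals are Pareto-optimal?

#1, #5, #6

#1: not dominated.
#2: dominated by #5 (daily riders 115≥110, operating cost 8≤25, build time 6≤9).
#3: dominated by #1 (daily riders 90≥35, operating cost 46≤46, build time 3≤3).
#4: dominated by #2 (daily riders 110≥79, operating cost 25≤33, build time 9≤9).
#5: not dominated (best daily riders).
#6: not dominated (best operating cost).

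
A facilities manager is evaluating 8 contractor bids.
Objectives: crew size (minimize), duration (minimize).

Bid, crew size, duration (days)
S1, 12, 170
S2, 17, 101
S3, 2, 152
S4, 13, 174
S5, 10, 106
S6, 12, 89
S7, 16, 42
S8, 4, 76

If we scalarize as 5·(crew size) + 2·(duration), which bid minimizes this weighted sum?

S7

S1: 5·12 + 2·170 = 400
S2: 5·17 + 2·101 = 287
S3: 5·2 + 2·152 = 314
S4: 5·13 + 2·174 = 413
S5: 5·10 + 2·106 = 262
S6: 5·12 + 2·89 = 238
S7: 5·16 + 2·42 = 164
S8: 5·4 + 2·76 = 172
Lowest: S7 at 164.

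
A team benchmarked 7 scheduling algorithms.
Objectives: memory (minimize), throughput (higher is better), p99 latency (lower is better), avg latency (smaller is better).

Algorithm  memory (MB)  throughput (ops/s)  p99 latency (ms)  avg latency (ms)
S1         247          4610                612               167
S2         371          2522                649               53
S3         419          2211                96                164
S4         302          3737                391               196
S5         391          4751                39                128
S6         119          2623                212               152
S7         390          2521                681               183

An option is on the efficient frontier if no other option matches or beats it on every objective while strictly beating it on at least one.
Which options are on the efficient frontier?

S1: not dominated.
S2: not dominated (best avg latency).
S3: dominated by S5 (memory 391≤419, throughput 4751≥2211, p99 latency 39≤96, avg latency 128≤164).
S4: not dominated.
S5: not dominated (best throughput).
S6: not dominated (best memory).
S7: dominated by S1 (memory 247≤390, throughput 4610≥2521, p99 latency 612≤681, avg latency 167≤183).

S1, S2, S4, S5, S6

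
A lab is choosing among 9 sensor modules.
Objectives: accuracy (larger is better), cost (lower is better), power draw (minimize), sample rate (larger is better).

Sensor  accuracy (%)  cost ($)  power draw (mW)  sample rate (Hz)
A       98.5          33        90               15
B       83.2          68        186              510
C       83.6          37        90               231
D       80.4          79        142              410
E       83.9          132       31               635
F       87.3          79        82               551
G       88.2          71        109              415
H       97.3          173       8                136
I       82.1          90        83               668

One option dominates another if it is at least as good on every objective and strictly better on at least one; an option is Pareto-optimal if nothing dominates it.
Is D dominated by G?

Yes

G vs D: accuracy 88.2≥80.4, cost 71≤79, power draw 109≤142, sample rate 415≥410 — G is at least as good on every objective with at least one strict improvement.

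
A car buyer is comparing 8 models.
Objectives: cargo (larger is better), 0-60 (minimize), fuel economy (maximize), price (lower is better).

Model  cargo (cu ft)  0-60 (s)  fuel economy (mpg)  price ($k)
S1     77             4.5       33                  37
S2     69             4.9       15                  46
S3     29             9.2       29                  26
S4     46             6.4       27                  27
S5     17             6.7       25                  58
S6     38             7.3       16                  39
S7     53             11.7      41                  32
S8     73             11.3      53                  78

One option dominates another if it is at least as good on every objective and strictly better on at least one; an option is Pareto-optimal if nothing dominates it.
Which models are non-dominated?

S1, S3, S4, S7, S8

S1: not dominated (best cargo).
S2: dominated by S1 (cargo 77≥69, 0-60 4.5≤4.9, fuel economy 33≥15, price 37≤46).
S3: not dominated (best price).
S4: not dominated.
S5: dominated by S1 (cargo 77≥17, 0-60 4.5≤6.7, fuel economy 33≥25, price 37≤58).
S6: dominated by S1 (cargo 77≥38, 0-60 4.5≤7.3, fuel economy 33≥16, price 37≤39).
S7: not dominated.
S8: not dominated (best fuel economy).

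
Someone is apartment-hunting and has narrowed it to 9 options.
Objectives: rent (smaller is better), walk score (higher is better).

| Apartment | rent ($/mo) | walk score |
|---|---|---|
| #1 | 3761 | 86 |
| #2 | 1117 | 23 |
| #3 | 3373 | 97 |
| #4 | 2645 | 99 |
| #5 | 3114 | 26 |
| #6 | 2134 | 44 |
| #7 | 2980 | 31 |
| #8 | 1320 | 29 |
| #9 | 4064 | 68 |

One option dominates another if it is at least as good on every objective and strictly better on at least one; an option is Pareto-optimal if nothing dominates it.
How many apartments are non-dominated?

4

#1: dominated by #3 (rent 3373≤3761, walk score 97≥86).
#2: not dominated (best rent).
#3: dominated by #4 (rent 2645≤3373, walk score 99≥97).
#4: not dominated (best walk score).
#5: dominated by #4 (rent 2645≤3114, walk score 99≥26).
#6: not dominated.
#7: dominated by #4 (rent 2645≤2980, walk score 99≥31).
#8: not dominated.
#9: dominated by #1 (rent 3761≤4064, walk score 86≥68).
Pareto-optimal: #2, #4, #6, #8 → 4.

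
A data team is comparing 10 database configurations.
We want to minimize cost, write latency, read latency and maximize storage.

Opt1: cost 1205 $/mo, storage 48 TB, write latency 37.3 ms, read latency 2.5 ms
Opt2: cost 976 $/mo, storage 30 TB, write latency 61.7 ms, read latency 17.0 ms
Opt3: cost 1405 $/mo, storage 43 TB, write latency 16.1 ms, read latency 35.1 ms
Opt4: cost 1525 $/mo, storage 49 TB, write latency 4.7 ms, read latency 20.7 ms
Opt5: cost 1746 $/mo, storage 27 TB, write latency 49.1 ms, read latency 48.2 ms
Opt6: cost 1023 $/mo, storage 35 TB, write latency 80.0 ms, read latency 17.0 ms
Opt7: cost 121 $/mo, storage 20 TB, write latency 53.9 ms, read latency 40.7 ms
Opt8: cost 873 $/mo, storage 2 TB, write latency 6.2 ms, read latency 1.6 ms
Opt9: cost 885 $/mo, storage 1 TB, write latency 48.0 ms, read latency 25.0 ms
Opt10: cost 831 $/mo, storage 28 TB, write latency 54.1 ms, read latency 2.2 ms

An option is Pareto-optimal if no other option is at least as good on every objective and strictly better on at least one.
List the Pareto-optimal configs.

Opt1, Opt2, Opt3, Opt4, Opt6, Opt7, Opt8, Opt10

Opt1: not dominated.
Opt2: not dominated.
Opt3: not dominated.
Opt4: not dominated (best storage).
Opt5: dominated by Opt1 (cost 1205≤1746, storage 48≥27, write latency 37.3≤49.1, read latency 2.5≤48.2).
Opt6: not dominated.
Opt7: not dominated (best cost).
Opt8: not dominated (best read latency).
Opt9: dominated by Opt8 (cost 873≤885, storage 2≥1, write latency 6.2≤48.0, read latency 1.6≤25.0).
Opt10: not dominated.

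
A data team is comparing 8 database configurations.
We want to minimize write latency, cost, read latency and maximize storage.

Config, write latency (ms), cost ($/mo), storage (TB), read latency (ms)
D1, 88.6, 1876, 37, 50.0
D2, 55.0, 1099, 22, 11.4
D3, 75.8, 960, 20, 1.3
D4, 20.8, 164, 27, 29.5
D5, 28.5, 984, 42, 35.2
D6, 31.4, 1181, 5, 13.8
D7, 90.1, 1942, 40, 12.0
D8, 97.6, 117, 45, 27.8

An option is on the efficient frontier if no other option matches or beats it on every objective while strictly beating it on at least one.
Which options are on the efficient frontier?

D1: dominated by D5 (write latency 28.5≤88.6, cost 984≤1876, storage 42≥37, read latency 35.2≤50.0).
D2: not dominated.
D3: not dominated (best read latency).
D4: not dominated (best write latency).
D5: not dominated.
D6: not dominated.
D7: not dominated.
D8: not dominated (best cost).

D2, D3, D4, D5, D6, D7, D8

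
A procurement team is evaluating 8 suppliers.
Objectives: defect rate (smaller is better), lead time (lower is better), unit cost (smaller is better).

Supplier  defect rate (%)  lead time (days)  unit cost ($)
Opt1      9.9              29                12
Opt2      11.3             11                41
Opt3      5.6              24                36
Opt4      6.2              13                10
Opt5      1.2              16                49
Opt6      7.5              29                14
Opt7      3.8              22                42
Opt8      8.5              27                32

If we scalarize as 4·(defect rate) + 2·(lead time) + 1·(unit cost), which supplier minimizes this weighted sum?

Opt4

Opt1: 4·9.9 + 2·29 + 1·12 = 109.6
Opt2: 4·11.3 + 2·11 + 1·41 = 108.2
Opt3: 4·5.6 + 2·24 + 1·36 = 106.4
Opt4: 4·6.2 + 2·13 + 1·10 = 60.8
Opt5: 4·1.2 + 2·16 + 1·49 = 85.8
Opt6: 4·7.5 + 2·29 + 1·14 = 102.0
Opt7: 4·3.8 + 2·22 + 1·42 = 101.2
Opt8: 4·8.5 + 2·27 + 1·32 = 120.0
Lowest: Opt4 at 60.8.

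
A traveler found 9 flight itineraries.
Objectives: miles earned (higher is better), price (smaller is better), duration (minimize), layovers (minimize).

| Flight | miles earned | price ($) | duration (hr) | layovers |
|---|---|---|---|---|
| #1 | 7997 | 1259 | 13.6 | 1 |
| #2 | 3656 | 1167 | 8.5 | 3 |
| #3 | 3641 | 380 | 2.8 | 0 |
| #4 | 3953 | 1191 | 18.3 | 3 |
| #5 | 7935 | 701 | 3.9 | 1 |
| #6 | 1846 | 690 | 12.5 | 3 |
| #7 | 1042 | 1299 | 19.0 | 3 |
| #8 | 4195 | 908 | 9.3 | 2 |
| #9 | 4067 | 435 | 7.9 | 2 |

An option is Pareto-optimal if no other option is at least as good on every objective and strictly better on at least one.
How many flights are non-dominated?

#1: not dominated (best miles earned).
#2: dominated by #5 (miles earned 7935≥3656, price 701≤1167, duration 3.9≤8.5, layovers 1≤3).
#3: not dominated (best price).
#4: dominated by #5 (miles earned 7935≥3953, price 701≤1191, duration 3.9≤18.3, layovers 1≤3).
#5: not dominated.
#6: dominated by #3 (miles earned 3641≥1846, price 380≤690, duration 2.8≤12.5, layovers 0≤3).
#7: dominated by #1 (miles earned 7997≥1042, price 1259≤1299, duration 13.6≤19.0, layovers 1≤3).
#8: dominated by #5 (miles earned 7935≥4195, price 701≤908, duration 3.9≤9.3, layovers 1≤2).
#9: not dominated.
Pareto-optimal: #1, #3, #5, #9 → 4.

4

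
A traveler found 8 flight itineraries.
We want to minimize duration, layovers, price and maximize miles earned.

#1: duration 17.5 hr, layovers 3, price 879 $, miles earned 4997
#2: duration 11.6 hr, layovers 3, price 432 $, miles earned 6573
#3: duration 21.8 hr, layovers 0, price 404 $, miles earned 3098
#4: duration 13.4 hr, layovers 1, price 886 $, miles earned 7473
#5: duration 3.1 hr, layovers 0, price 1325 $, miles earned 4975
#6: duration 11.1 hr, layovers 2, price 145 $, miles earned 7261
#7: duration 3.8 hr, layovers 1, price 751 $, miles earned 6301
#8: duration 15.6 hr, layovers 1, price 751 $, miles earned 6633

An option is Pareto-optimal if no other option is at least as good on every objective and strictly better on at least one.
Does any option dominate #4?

No

#1: worse on duration (17.5 vs 13.4).
#2: worse on layovers (3 vs 1).
#3: worse on duration (21.8 vs 13.4).
#5: worse on price (1325 vs 886).
#6: worse on layovers (2 vs 1).
#7: worse on miles earned (6301 vs 7473).
#8: worse on duration (15.6 vs 13.4).
No option is at least as good as #4 on every objective and strictly better on one.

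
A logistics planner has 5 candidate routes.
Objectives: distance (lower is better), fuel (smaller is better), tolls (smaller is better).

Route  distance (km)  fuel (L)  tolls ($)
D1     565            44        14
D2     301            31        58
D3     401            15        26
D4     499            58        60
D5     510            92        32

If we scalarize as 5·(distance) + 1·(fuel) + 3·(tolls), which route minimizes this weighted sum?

D1: 5·565 + 1·44 + 3·14 = 2911
D2: 5·301 + 1·31 + 3·58 = 1710
D3: 5·401 + 1·15 + 3·26 = 2098
D4: 5·499 + 1·58 + 3·60 = 2733
D5: 5·510 + 1·92 + 3·32 = 2738
Lowest: D2 at 1710.

D2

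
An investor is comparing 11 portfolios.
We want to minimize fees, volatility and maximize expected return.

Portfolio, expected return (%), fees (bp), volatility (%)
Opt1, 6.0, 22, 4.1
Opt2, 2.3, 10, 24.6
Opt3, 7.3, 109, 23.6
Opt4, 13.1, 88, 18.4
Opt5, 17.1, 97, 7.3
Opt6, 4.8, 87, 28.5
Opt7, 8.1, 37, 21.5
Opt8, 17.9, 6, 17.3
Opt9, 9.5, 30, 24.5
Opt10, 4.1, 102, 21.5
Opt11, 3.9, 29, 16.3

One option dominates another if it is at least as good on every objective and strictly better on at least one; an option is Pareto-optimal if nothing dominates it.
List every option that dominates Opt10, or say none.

Opt1, Opt4, Opt5, Opt7, Opt8

Opt1: expected return 6.0≥4.1, fees 22≤102, volatility 4.1≤21.5 — dominates Opt10.
Opt4: expected return 13.1≥4.1, fees 88≤102, volatility 18.4≤21.5 — dominates Opt10.
Opt5: expected return 17.1≥4.1, fees 97≤102, volatility 7.3≤21.5 — dominates Opt10.
Opt7: expected return 8.1≥4.1, fees 37≤102, volatility 21.5≤21.5 — dominates Opt10.
Opt8: expected return 17.9≥4.1, fees 6≤102, volatility 17.3≤21.5 — dominates Opt10.
Others (Opt2, Opt3, Opt6, Opt9, Opt11) are each worse than Opt10 on at least one objective.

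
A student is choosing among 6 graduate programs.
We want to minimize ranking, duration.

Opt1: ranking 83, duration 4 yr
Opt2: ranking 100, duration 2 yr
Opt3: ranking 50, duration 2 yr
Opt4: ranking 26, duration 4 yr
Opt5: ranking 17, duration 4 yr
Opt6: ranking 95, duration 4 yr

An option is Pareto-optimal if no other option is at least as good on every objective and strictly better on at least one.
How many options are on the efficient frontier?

2

Opt1: dominated by Opt3 (ranking 50≤83, duration 2≤4).
Opt2: dominated by Opt3 (ranking 50≤100, duration 2≤2).
Opt3: not dominated.
Opt4: dominated by Opt5 (ranking 17≤26, duration 4≤4).
Opt5: not dominated (best ranking).
Opt6: dominated by Opt1 (ranking 83≤95, duration 4≤4).
Pareto-optimal: Opt3, Opt5 → 2.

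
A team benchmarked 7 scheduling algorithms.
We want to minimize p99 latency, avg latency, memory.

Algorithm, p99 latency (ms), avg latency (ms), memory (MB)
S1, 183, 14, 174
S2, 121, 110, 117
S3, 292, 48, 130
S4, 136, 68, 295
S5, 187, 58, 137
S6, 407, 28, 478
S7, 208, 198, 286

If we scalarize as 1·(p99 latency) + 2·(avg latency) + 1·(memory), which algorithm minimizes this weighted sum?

S1

S1: 1·183 + 2·14 + 1·174 = 385
S2: 1·121 + 2·110 + 1·117 = 458
S3: 1·292 + 2·48 + 1·130 = 518
S4: 1·136 + 2·68 + 1·295 = 567
S5: 1·187 + 2·58 + 1·137 = 440
S6: 1·407 + 2·28 + 1·478 = 941
S7: 1·208 + 2·198 + 1·286 = 890
Lowest: S1 at 385.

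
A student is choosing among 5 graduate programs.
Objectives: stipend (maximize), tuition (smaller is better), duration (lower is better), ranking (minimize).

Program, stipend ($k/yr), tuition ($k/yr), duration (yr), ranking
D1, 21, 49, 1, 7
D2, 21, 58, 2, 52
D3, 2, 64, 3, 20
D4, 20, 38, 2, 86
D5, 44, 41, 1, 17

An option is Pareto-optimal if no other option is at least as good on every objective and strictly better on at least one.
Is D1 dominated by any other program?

D2: worse on tuition (58 vs 49).
D3: worse on stipend (2 vs 21).
D4: worse on stipend (20 vs 21).
D5: worse on ranking (17 vs 7).
No option is at least as good as D1 on every objective and strictly better on one.

No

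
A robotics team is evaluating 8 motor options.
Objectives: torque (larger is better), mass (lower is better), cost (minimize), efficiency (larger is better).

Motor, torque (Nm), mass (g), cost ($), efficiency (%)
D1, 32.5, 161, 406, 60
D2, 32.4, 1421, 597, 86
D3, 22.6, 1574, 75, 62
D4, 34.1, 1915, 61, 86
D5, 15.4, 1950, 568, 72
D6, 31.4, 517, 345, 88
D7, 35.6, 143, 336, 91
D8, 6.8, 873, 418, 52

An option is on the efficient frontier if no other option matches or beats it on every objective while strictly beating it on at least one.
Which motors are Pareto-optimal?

D3, D4, D7

D1: dominated by D7 (torque 35.6≥32.5, mass 143≤161, cost 336≤406, efficiency 91≥60).
D2: dominated by D7 (torque 35.6≥32.4, mass 143≤1421, cost 336≤597, efficiency 91≥86).
D3: not dominated.
D4: not dominated (best cost).
D5: dominated by D4 (torque 34.1≥15.4, mass 1915≤1950, cost 61≤568, efficiency 86≥72).
D6: dominated by D7 (torque 35.6≥31.4, mass 143≤517, cost 336≤345, efficiency 91≥88).
D7: not dominated (best torque).
D8: dominated by D1 (torque 32.5≥6.8, mass 161≤873, cost 406≤418, efficiency 60≥52).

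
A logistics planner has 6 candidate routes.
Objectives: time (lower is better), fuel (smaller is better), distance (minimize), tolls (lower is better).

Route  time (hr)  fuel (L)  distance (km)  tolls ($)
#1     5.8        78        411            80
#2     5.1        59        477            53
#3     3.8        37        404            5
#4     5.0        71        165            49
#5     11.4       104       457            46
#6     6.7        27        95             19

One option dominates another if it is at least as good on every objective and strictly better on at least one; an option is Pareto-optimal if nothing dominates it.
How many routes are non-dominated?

3

#1: dominated by #3 (time 3.8≤5.8, fuel 37≤78, distance 404≤411, tolls 5≤80).
#2: dominated by #3 (time 3.8≤5.1, fuel 37≤59, distance 404≤477, tolls 5≤53).
#3: not dominated (best time).
#4: not dominated.
#5: dominated by #3 (time 3.8≤11.4, fuel 37≤104, distance 404≤457, tolls 5≤46).
#6: not dominated (best fuel).
Pareto-optimal: #3, #4, #6 → 3.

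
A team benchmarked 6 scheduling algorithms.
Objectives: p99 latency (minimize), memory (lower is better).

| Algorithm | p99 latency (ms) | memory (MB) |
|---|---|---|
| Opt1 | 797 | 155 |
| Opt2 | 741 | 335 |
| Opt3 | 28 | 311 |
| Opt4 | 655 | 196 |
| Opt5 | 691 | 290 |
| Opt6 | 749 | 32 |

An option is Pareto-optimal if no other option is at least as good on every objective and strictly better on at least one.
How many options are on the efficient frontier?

3

Opt1: dominated by Opt6 (p99 latency 749≤797, memory 32≤155).
Opt2: dominated by Opt3 (p99 latency 28≤741, memory 311≤335).
Opt3: not dominated (best p99 latency).
Opt4: not dominated.
Opt5: dominated by Opt4 (p99 latency 655≤691, memory 196≤290).
Opt6: not dominated (best memory).
Pareto-optimal: Opt3, Opt4, Opt6 → 3.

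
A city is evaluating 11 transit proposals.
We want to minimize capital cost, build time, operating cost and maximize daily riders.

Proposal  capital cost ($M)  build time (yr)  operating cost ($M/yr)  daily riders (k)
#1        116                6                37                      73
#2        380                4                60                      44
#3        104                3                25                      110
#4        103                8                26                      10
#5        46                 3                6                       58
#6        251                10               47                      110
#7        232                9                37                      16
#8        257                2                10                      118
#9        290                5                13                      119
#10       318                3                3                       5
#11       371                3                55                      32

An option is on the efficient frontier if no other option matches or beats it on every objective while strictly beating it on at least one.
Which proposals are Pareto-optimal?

#3, #5, #8, #9, #10

#1: dominated by #3 (capital cost 104≤116, build time 3≤6, operating cost 25≤37, daily riders 110≥73).
#2: dominated by #3 (capital cost 104≤380, build time 3≤4, operating cost 25≤60, daily riders 110≥44).
#3: not dominated.
#4: dominated by #5 (capital cost 46≤103, build time 3≤8, operating cost 6≤26, daily riders 58≥10).
#5: not dominated (best capital cost).
#6: dominated by #3 (capital cost 104≤251, build time 3≤10, operating cost 25≤47, daily riders 110≥110).
#7: dominated by #1 (capital cost 116≤232, build time 6≤9, operating cost 37≤37, daily riders 73≥16).
#8: not dominated (best build time).
#9: not dominated (best daily riders).
#10: not dominated (best operating cost).
#11: dominated by #3 (capital cost 104≤371, build time 3≤3, operating cost 25≤55, daily riders 110≥32).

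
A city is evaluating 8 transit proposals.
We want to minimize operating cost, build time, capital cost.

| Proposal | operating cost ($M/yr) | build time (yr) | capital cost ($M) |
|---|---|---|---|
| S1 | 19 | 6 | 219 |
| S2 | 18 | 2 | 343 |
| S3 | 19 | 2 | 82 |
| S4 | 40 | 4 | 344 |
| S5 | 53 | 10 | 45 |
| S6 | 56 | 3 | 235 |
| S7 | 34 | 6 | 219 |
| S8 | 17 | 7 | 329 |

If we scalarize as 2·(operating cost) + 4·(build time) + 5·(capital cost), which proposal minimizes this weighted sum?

S1: 2·19 + 4·6 + 5·219 = 1157
S2: 2·18 + 4·2 + 5·343 = 1759
S3: 2·19 + 4·2 + 5·82 = 456
S4: 2·40 + 4·4 + 5·344 = 1816
S5: 2·53 + 4·10 + 5·45 = 371
S6: 2·56 + 4·3 + 5·235 = 1299
S7: 2·34 + 4·6 + 5·219 = 1187
S8: 2·17 + 4·7 + 5·329 = 1707
Lowest: S5 at 371.

S5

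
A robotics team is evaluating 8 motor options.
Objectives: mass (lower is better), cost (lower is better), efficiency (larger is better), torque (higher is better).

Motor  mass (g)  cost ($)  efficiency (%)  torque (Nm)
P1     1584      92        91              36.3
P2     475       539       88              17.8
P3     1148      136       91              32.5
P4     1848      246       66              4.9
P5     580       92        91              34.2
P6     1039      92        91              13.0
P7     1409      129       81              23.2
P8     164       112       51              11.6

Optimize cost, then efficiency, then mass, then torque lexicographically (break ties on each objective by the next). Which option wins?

First minimize cost: best is 92, kept {P1, P5, P6}.
Then maximize efficiency: best is 91, kept {P1, P5, P6}.
Then minimize mass: best is 580, kept {P5}.

P5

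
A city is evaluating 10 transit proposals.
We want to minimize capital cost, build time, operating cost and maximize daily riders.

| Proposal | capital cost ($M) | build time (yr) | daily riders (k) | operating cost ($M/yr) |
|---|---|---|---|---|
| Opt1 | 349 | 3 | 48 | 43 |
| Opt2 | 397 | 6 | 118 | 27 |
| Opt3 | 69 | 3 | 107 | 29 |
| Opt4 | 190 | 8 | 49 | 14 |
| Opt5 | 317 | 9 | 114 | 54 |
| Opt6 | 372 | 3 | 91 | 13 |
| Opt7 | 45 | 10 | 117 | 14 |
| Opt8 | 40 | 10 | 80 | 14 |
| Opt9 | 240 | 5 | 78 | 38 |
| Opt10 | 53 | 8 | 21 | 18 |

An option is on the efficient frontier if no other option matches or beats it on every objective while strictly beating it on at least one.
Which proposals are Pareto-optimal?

Opt2, Opt3, Opt4, Opt5, Opt6, Opt7, Opt8, Opt10

Opt1: dominated by Opt3 (capital cost 69≤349, build time 3≤3, daily riders 107≥48, operating cost 29≤43).
Opt2: not dominated (best daily riders).
Opt3: not dominated.
Opt4: not dominated.
Opt5: not dominated.
Opt6: not dominated (best operating cost).
Opt7: not dominated.
Opt8: not dominated (best capital cost).
Opt9: dominated by Opt3 (capital cost 69≤240, build time 3≤5, daily riders 107≥78, operating cost 29≤38).
Opt10: not dominated.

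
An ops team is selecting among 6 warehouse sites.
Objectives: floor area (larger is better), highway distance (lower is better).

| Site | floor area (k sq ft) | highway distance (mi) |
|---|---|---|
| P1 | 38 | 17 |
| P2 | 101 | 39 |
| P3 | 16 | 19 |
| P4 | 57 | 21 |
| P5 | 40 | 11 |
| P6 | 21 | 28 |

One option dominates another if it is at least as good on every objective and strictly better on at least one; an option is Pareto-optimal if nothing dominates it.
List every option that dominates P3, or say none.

P1, P5

P1: floor area 38≥16, highway distance 17≤19 — dominates P3.
P5: floor area 40≥16, highway distance 11≤19 — dominates P3.
Others (P2, P4, P6) are each worse than P3 on at least one objective.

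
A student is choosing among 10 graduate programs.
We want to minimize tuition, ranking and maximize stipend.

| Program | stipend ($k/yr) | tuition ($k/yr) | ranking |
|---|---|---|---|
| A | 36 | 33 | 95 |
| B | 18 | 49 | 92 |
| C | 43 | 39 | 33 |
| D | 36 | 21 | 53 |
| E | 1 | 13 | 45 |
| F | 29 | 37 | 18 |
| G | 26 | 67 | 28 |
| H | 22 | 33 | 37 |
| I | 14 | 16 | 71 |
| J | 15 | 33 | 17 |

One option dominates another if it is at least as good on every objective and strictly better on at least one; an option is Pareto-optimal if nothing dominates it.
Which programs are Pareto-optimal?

A: dominated by D (stipend 36≥36, tuition 21≤33, ranking 53≤95).
B: dominated by C (stipend 43≥18, tuition 39≤49, ranking 33≤92).
C: not dominated (best stipend).
D: not dominated.
E: not dominated (best tuition).
F: not dominated.
G: dominated by F (stipend 29≥26, tuition 37≤67, ranking 18≤28).
H: not dominated.
I: not dominated.
J: not dominated (best ranking).

C, D, E, F, H, I, J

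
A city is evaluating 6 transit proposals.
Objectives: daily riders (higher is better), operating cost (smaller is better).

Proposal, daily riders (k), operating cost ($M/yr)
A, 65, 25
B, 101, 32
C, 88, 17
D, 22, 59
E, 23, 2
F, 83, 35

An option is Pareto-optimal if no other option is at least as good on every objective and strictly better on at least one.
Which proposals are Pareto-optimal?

B, C, E

A: dominated by C (daily riders 88≥65, operating cost 17≤25).
B: not dominated (best daily riders).
C: not dominated.
D: dominated by A (daily riders 65≥22, operating cost 25≤59).
E: not dominated (best operating cost).
F: dominated by B (daily riders 101≥83, operating cost 32≤35).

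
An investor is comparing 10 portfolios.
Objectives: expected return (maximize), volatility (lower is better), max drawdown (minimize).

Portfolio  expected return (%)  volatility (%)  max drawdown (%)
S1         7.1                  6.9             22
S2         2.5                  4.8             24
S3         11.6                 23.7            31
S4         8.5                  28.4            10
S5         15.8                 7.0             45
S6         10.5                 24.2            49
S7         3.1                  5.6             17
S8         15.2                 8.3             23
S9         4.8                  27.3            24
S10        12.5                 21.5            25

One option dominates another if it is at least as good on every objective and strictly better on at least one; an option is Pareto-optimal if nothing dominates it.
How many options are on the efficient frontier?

S1: not dominated.
S2: not dominated (best volatility).
S3: dominated by S8 (expected return 15.2≥11.6, volatility 8.3≤23.7, max drawdown 23≤31).
S4: not dominated (best max drawdown).
S5: not dominated (best expected return).
S6: dominated by S3 (expected return 11.6≥10.5, volatility 23.7≤24.2, max drawdown 31≤49).
S7: not dominated.
S8: not dominated.
S9: dominated by S1 (expected return 7.1≥4.8, volatility 6.9≤27.3, max drawdown 22≤24).
S10: dominated by S8 (expected return 15.2≥12.5, volatility 8.3≤21.5, max drawdown 23≤25).
Pareto-optimal: S1, S2, S4, S5, S7, S8 → 6.

6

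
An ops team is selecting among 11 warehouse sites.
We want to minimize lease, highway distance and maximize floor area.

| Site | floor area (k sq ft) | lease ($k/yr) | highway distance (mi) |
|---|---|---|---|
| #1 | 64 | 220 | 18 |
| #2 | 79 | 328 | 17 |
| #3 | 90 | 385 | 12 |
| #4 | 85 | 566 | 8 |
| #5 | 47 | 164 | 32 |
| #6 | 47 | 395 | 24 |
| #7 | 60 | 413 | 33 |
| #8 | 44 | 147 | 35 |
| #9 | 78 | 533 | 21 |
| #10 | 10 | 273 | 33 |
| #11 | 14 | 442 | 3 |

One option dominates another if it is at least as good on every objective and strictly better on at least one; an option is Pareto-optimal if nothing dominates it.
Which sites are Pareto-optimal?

#1: not dominated.
#2: not dominated.
#3: not dominated (best floor area).
#4: not dominated.
#5: not dominated.
#6: dominated by #1 (floor area 64≥47, lease 220≤395, highway distance 18≤24).
#7: dominated by #1 (floor area 64≥60, lease 220≤413, highway distance 18≤33).
#8: not dominated (best lease).
#9: dominated by #2 (floor area 79≥78, lease 328≤533, highway distance 17≤21).
#10: dominated by #1 (floor area 64≥10, lease 220≤273, highway distance 18≤33).
#11: not dominated (best highway distance).

#1, #2, #3, #4, #5, #8, #11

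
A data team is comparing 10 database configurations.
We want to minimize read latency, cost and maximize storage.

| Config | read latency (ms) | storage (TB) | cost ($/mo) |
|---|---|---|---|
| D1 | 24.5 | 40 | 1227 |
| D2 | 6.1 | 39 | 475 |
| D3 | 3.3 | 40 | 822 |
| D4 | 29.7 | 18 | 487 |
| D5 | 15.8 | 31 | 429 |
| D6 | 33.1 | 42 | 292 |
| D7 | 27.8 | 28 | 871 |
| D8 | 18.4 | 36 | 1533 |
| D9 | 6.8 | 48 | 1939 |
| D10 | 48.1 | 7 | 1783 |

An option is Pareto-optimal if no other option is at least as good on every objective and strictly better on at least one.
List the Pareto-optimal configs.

D2, D3, D5, D6, D9

D1: dominated by D3 (read latency 3.3≤24.5, storage 40≥40, cost 822≤1227).
D2: not dominated.
D3: not dominated (best read latency).
D4: dominated by D2 (read latency 6.1≤29.7, storage 39≥18, cost 475≤487).
D5: not dominated.
D6: not dominated (best cost).
D7: dominated by D2 (read latency 6.1≤27.8, storage 39≥28, cost 475≤871).
D8: dominated by D2 (read latency 6.1≤18.4, storage 39≥36, cost 475≤1533).
D9: not dominated (best storage).
D10: dominated by D1 (read latency 24.5≤48.1, storage 40≥7, cost 1227≤1783).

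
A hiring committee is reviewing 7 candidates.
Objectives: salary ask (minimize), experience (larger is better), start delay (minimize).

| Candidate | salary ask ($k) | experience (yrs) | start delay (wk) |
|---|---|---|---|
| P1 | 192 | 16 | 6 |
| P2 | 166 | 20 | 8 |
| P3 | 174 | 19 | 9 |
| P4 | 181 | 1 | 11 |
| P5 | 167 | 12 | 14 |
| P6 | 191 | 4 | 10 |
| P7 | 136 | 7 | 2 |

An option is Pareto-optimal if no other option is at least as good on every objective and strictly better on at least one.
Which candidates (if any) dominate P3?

P2: salary ask 166≤174, experience 20≥19, start delay 8≤9 — dominates P3.
Others (P1, P4, P5, P6, P7) are each worse than P3 on at least one objective.

P2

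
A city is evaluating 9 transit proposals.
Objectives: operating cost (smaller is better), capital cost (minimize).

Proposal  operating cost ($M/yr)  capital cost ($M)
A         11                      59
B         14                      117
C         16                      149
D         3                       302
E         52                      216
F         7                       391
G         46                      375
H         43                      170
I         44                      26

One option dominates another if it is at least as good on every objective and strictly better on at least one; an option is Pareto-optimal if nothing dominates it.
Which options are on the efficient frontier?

A, D, I

A: not dominated.
B: dominated by A (operating cost 11≤14, capital cost 59≤117).
C: dominated by A (operating cost 11≤16, capital cost 59≤149).
D: not dominated (best operating cost).
E: dominated by A (operating cost 11≤52, capital cost 59≤216).
F: dominated by D (operating cost 3≤7, capital cost 302≤391).
G: dominated by A (operating cost 11≤46, capital cost 59≤375).
H: dominated by A (operating cost 11≤43, capital cost 59≤170).
I: not dominated (best capital cost).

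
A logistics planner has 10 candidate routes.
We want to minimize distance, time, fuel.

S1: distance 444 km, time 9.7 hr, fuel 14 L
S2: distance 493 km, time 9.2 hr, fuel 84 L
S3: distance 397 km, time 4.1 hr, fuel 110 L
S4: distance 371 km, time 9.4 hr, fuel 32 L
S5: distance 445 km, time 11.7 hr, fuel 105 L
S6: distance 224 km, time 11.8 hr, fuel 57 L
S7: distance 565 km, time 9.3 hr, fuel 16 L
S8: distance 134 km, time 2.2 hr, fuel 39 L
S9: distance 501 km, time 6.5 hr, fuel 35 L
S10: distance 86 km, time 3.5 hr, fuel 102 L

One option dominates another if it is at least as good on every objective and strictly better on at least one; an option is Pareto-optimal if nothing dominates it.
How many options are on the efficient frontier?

6

S1: not dominated (best fuel).
S2: dominated by S8 (distance 134≤493, time 2.2≤9.2, fuel 39≤84).
S3: dominated by S8 (distance 134≤397, time 2.2≤4.1, fuel 39≤110).
S4: not dominated.
S5: dominated by S1 (distance 444≤445, time 9.7≤11.7, fuel 14≤105).
S6: dominated by S8 (distance 134≤224, time 2.2≤11.8, fuel 39≤57).
S7: not dominated.
S8: not dominated (best time).
S9: not dominated.
S10: not dominated (best distance).
Pareto-optimal: S1, S4, S7, S8, S9, S10 → 6.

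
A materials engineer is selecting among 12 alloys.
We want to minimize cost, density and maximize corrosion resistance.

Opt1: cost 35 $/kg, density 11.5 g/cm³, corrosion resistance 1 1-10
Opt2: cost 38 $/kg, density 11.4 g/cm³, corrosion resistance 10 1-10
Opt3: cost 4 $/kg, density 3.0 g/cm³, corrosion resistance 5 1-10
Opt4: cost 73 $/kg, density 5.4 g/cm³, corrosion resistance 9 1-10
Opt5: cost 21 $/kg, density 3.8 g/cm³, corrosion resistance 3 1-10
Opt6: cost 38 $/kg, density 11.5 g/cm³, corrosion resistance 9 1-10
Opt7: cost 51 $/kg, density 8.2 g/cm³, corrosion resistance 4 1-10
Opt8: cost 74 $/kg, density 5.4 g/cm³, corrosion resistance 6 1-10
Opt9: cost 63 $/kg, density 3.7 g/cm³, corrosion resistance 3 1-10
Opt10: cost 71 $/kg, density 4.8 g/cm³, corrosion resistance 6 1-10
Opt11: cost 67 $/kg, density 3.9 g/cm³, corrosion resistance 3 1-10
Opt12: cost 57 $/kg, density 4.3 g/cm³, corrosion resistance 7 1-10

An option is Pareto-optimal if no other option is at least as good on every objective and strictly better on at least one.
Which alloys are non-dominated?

Opt1: dominated by Opt3 (cost 4≤35, density 3.0≤11.5, corrosion resistance 5≥1).
Opt2: not dominated (best corrosion resistance).
Opt3: not dominated (best cost).
Opt4: not dominated.
Opt5: dominated by Opt3 (cost 4≤21, density 3.0≤3.8, corrosion resistance 5≥3).
Opt6: dominated by Opt2 (cost 38≤38, density 11.4≤11.5, corrosion resistance 10≥9).
Opt7: dominated by Opt3 (cost 4≤51, density 3.0≤8.2, corrosion resistance 5≥4).
Opt8: dominated by Opt4 (cost 73≤74, density 5.4≤5.4, corrosion resistance 9≥6).
Opt9: dominated by Opt3 (cost 4≤63, density 3.0≤3.7, corrosion resistance 5≥3).
Opt10: dominated by Opt12 (cost 57≤71, density 4.3≤4.8, corrosion resistance 7≥6).
Opt11: dominated by Opt3 (cost 4≤67, density 3.0≤3.9, corrosion resistance 5≥3).
Opt12: not dominated.

Opt2, Opt3, Opt4, Opt12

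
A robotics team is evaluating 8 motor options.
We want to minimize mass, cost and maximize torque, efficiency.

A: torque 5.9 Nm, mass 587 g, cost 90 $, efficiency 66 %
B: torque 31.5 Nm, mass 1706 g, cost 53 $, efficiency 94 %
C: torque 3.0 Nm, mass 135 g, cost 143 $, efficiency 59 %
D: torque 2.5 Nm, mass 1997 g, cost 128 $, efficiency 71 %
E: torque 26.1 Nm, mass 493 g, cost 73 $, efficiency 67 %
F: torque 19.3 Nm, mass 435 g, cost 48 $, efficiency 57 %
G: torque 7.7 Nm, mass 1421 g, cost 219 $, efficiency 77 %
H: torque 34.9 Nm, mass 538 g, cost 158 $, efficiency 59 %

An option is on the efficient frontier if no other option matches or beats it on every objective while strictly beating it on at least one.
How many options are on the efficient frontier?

6

A: dominated by E (torque 26.1≥5.9, mass 493≤587, cost 73≤90, efficiency 67≥66).
B: not dominated (best efficiency).
C: not dominated (best mass).
D: dominated by B (torque 31.5≥2.5, mass 1706≤1997, cost 53≤128, efficiency 94≥71).
E: not dominated.
F: not dominated (best cost).
G: not dominated.
H: not dominated (best torque).
Pareto-optimal: B, C, E, F, G, H → 6.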